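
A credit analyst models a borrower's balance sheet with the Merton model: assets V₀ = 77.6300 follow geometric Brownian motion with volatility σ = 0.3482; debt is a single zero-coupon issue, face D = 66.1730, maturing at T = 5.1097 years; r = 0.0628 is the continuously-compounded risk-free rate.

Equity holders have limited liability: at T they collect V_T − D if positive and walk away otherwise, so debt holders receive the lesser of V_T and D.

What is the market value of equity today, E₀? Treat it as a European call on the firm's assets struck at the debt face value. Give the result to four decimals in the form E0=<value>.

d₁ = [ln(V₀/D) + (r + σ²/2)T] / (σ√T)
   = [ln(77.6300/66.1730) + (0.0628 + 0.5·0.3482²)·5.1097] / (0.3482·√5.1097)
   = [0.159681 + 0.630647] / 0.787094 = 1.004110
d₂ = d₁ − σ√T = 1.004110 − 0.787094 = 0.217016
N(d₁) = 0.842337,  N(d₂) = 0.585902,  e^(−rT) = 0.725504
E₀ = V₀·N(d₁) − D·e^(−rT)·N(d₂)
   = 77.6300·0.842337 − 66.1730·0.725504·0.585902 = 37.262205

E0=37.2622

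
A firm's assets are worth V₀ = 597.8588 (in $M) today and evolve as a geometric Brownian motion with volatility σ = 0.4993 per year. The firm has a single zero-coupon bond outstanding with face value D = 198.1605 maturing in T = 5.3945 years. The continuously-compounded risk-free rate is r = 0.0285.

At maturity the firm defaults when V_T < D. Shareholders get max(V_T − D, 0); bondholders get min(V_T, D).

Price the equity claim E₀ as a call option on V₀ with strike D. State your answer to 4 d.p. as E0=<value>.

E0=451.3756

d₁ = [ln(V₀/D) + (r + σ²/2)T] / (σ√T)
   = [ln(597.8588/198.1605) + (0.0285 + 0.5·0.4993²)·5.3945] / (0.4993·√5.3945)
   = [1.104277 + 0.826169] / 1.159677 = 1.664641
d₂ = d₁ − σ√T = 1.664641 − 1.159677 = 0.504964
N(d₁) = 0.952008,  N(d₂) = 0.693208,  e^(−rT) = 0.857492
E₀ = V₀·N(d₁) − D·e^(−rT)·N(d₂)
   = 597.8588·0.952008 − 198.1605·0.857492·0.693208 = 451.375623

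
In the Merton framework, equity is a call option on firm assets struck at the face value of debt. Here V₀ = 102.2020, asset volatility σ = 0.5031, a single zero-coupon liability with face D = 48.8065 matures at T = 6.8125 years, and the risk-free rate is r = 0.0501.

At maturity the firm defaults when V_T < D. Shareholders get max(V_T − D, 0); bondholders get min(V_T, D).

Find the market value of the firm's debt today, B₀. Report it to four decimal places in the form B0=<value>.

B0=26.7423

d₁ = [ln(V₀/D) + (r + σ²/2)T] / (σ√T)
   = [ln(102.2020/48.8065) + (0.0501 + 0.5·0.5031²)·6.8125] / (0.5031·√6.8125)
   = [0.739088 + 1.203461] / 1.313130 = 1.479327
d₂ = d₁ − σ√T = 1.479327 − 1.313130 = 0.166198
N(d₁) = 0.930474,  N(d₂) = 0.565999,  e^(−rT) = 0.710841
E₀ = V₀·N(d₁) − D·e^(−rT)·N(d₂)
   = 102.2020·0.930474 − 48.8065·0.710841·0.565999 = 75.459666
B₀ = V₀ − E₀ = 102.2020 − 75.459666 = 26.742334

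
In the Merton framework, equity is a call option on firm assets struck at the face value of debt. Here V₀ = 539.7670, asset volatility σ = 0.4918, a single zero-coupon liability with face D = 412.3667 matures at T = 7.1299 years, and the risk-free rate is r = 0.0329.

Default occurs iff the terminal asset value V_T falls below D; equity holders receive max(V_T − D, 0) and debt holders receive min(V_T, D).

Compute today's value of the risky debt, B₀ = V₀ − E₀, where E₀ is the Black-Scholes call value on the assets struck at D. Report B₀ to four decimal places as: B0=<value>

d₁ = [ln(V₀/D) + (r + σ²/2)T] / (σ√T)
   = [ln(539.7670/412.3667) + (0.0329 + 0.5·0.4918²)·7.1299] / (0.4918·√7.1299)
   = [0.269225 + 1.096818] / 1.313198 = 1.040241
d₂ = d₁ − σ√T = 1.040241 − 1.313198 = -0.272957
N(d₁) = 0.850886,  N(d₂) = 0.392443,  e^(−rT) = 0.790908
E₀ = V₀·N(d₁) − D·e^(−rT)·N(d₂)
   = 539.7670·0.850886 − 412.3667·0.790908·0.392443 = 331.287199
B₀ = V₀ − E₀ = 539.7670 − 331.287199 = 208.479801

B0=208.4798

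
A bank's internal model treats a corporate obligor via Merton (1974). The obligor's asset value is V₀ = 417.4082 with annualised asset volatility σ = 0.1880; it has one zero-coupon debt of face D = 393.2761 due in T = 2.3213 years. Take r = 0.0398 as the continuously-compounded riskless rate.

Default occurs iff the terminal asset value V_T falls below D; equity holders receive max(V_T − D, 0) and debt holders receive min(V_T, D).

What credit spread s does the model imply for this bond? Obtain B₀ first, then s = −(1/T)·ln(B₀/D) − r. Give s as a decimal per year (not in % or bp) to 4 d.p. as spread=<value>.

spread=0.0257

d₁ = [ln(V₀/D) + (r + σ²/2)T] / (σ√T)
   = [ln(417.4082/393.2761) + (0.0398 + 0.5·0.1880²)·2.3213] / (0.1880·√2.3213)
   = [0.059553 + 0.133410] / 0.286433 = 0.673673
d₂ = d₁ − σ√T = 0.673673 − 0.286433 = 0.387240
N(d₁) = 0.749741,  N(d₂) = 0.650711,  e^(−rT) = 0.911752
E₀ = V₀·N(d₁) − D·e^(−rT)·N(d₂)
   = 417.4082·0.749741 − 393.2761·0.911752·0.650711 = 79.622413
B₀ = V₀ − E₀ = 417.4082 − 79.622413 = 337.785787
spread = −(1/T)·ln(B₀/D) − r = −(1/2.3213)·ln(337.785787/393.2761) − 0.0398 = 0.02572362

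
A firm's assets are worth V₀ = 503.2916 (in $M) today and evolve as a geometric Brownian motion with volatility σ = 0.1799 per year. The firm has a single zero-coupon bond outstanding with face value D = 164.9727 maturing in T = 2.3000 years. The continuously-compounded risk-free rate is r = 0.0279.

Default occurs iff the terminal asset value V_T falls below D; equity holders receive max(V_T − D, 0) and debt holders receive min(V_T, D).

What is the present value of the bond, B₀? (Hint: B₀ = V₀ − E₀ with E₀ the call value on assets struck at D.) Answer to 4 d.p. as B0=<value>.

B0=154.7188

d₁ = [ln(V₀/D) + (r + σ²/2)T] / (σ√T)
   = [ln(503.2916/164.9727) + (0.0279 + 0.5·0.1799²)·2.3000] / (0.1799·√2.3000)
   = [1.115390 + 0.101389] / 0.272832 = 4.459810
d₂ = d₁ − σ√T = 4.459810 − 0.272832 = 4.186978
N(d₁) = 0.999996,  N(d₂) = 0.999986,  e^(−rT) = 0.937846
E₀ = V₀·N(d₁) − D·e^(−rT)·N(d₂)
   = 503.2916·0.999996 − 164.9727·0.937846·0.999986 = 348.572810
B₀ = V₀ − E₀ = 503.2916 − 348.572810 = 154.718790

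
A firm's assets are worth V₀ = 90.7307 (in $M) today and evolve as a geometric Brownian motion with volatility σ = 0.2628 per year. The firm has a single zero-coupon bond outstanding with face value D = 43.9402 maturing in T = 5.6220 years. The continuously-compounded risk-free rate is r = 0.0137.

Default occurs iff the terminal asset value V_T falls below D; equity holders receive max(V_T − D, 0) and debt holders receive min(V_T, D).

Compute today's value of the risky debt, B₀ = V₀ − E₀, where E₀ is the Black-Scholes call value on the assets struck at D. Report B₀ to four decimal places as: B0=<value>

B0=38.9701

d₁ = [ln(V₀/D) + (r + σ²/2)T] / (σ√T)
   = [ln(90.7307/43.9402) + (0.0137 + 0.5·0.2628²)·5.6220] / (0.2628·√5.6220)
   = [0.725066 + 0.271160] / 0.623119 = 1.598774
d₂ = d₁ − σ√T = 1.598774 − 0.623119 = 0.975655
N(d₁) = 0.945065,  N(d₂) = 0.835382,  e^(−rT) = 0.925870
E₀ = V₀·N(d₁) − D·e^(−rT)·N(d₂)
   = 90.7307·0.945065 − 43.9402·0.925870·0.835382 = 51.760583
B₀ = V₀ − E₀ = 90.7307 − 51.760583 = 38.970117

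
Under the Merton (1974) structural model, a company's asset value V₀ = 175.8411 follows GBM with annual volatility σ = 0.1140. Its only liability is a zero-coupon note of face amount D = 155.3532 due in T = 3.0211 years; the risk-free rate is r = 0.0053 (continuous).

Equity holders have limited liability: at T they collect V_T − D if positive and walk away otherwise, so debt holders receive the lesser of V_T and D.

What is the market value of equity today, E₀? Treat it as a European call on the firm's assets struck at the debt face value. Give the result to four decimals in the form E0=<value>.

d₁ = [ln(V₀/D) + (r + σ²/2)T] / (σ√T)
   = [ln(175.8411/155.3532) + (0.0053 + 0.5·0.1140²)·3.0211] / (0.1140·√3.0211)
   = [0.123880 + 0.035643] / 0.198147 = 0.805071
d₂ = d₁ − σ√T = 0.805071 − 0.198147 = 0.606924
N(d₁) = 0.789611,  N(d₂) = 0.728049,  e^(−rT) = 0.984116
E₀ = V₀·N(d₁) − D·e^(−rT)·N(d₂)
   = 175.8411·0.789611 − 155.3532·0.984116·0.728049 = 27.537803

E0=27.5378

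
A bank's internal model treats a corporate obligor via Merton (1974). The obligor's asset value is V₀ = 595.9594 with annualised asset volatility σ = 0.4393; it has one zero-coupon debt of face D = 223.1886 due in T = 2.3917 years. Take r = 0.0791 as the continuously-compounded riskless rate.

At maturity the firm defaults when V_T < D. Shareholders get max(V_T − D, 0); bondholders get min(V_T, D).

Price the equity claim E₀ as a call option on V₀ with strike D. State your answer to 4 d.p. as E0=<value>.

d₁ = [ln(V₀/D) + (r + σ²/2)T] / (σ√T)
   = [ln(595.9594/223.1886) + (0.0791 + 0.5·0.4393²)·2.3917] / (0.4393·√2.3917)
   = [0.982155 + 0.419964] / 0.679383 = 2.063813
d₂ = d₁ − σ√T = 2.063813 − 0.679383 = 1.384431
N(d₁) = 0.980482,  N(d₂) = 0.916887,  e^(−rT) = 0.827635
E₀ = V₀·N(d₁) − D·e^(−rT)·N(d₂)
   = 595.9594·0.980482 − 223.1886·0.827635·0.916887 = 414.961600

E0=414.9616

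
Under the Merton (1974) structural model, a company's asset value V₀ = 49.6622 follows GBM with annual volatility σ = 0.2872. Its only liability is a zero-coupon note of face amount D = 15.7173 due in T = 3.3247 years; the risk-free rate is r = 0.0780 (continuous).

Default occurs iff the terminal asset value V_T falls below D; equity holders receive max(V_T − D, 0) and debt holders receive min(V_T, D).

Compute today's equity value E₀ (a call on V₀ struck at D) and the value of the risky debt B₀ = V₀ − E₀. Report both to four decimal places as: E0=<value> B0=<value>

E0=37.5488 B0=12.1134

d₁ = [ln(V₀/D) + (r + σ²/2)T] / (σ√T)
   = [ln(49.6622/15.7173) + (0.0780 + 0.5·0.2872²)·3.3247] / (0.2872·√3.3247)
   = [1.150482 + 0.396444] / 0.523674 = 2.953988
d₂ = d₁ − σ√T = 2.953988 − 0.523674 = 2.430315
N(d₁) = 0.998432,  N(d₂) = 0.992457,  e^(−rT) = 0.771571
E₀ = V₀·N(d₁) − D·e^(−rT)·N(d₂)
   = 49.6622·0.998432 − 15.7173·0.771571·0.992457 = 37.548766
B₀ = V₀ − E₀ = 49.6622 − 37.548766 = 12.113434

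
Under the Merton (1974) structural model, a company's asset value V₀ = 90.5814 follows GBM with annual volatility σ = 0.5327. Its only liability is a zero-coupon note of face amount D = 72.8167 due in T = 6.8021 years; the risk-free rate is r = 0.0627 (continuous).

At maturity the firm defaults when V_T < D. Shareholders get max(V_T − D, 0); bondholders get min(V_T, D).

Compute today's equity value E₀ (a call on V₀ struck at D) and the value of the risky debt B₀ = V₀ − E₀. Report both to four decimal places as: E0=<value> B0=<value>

E0=59.9815 B0=30.5999

d₁ = [ln(V₀/D) + (r + σ²/2)T] / (σ√T)
   = [ln(90.5814/72.8167) + (0.0627 + 0.5·0.5327²)·6.8021] / (0.5327·√6.8021)
   = [0.218304 + 1.391605] / 1.389326 = 1.158770
d₂ = d₁ − σ√T = 1.158770 − 1.389326 = -0.230557
N(d₁) = 0.876725,  N(d₂) = 0.408830,  e^(−rT) = 0.652795
E₀ = V₀·N(d₁) − D·e^(−rT)·N(d₂)
   = 90.5814·0.876725 − 72.8167·0.652795·0.408830 = 59.981500
B₀ = V₀ − E₀ = 90.5814 − 59.981500 = 30.599900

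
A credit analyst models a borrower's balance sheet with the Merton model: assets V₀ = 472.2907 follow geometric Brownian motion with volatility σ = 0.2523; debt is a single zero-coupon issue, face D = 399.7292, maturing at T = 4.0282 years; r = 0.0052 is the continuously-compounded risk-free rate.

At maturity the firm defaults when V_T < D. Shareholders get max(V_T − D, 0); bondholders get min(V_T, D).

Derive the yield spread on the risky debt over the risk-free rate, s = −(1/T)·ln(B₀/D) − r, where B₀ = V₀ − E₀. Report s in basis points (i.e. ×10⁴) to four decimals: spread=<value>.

spread=351.0460

d₁ = [ln(V₀/D) + (r + σ²/2)T] / (σ√T)
   = [ln(472.2907/399.7292) + (0.0052 + 0.5·0.2523²)·4.0282] / (0.2523·√4.0282)
   = [0.166807 + 0.149155] / 0.506376 = 0.623968
d₂ = d₁ − σ√T = 0.623968 − 0.506376 = 0.117592
N(d₁) = 0.733676,  N(d₂) = 0.546805,  e^(−rT) = 0.979271
E₀ = V₀·N(d₁) − D·e^(−rT)·N(d₂)
   = 472.2907·0.733676 − 399.7292·0.979271·0.546805 = 132.465177
B₀ = V₀ − E₀ = 472.2907 − 132.465177 = 339.825523
spread = −(1/T)·ln(B₀/D) − r = −(1/4.0282)·ln(339.825523/399.7292) − 0.0052 = 0.03510460
in basis points: 0.03510460 × 10⁴ = 351.0460 bp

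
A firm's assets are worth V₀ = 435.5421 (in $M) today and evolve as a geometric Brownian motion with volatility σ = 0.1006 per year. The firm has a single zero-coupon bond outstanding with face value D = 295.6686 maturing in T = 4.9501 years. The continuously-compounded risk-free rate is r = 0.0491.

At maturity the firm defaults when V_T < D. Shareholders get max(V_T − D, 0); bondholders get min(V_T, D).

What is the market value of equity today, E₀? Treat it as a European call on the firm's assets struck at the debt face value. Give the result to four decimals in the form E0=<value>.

E0=203.7201

d₁ = [ln(V₀/D) + (r + σ²/2)T] / (σ√T)
   = [ln(435.5421/295.6686) + (0.0491 + 0.5·0.1006²)·4.9501] / (0.1006·√4.9501)
   = [0.387352 + 0.268098] / 0.223823 = 2.928431
d₂ = d₁ − σ√T = 2.928431 − 0.223823 = 2.704608
N(d₁) = 0.998297,  N(d₂) = 0.996581,  e^(−rT) = 0.784232
E₀ = V₀·N(d₁) − D·e^(−rT)·N(d₂)
   = 435.5421·0.998297 − 295.6686·0.784232·0.996581 = 203.720148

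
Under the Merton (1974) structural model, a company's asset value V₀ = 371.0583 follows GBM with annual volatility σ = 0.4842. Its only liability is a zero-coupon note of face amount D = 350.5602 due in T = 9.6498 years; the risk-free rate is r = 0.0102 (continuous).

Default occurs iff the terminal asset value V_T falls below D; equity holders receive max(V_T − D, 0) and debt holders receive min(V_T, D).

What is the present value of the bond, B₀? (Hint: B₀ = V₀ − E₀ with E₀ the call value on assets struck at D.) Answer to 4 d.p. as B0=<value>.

d₁ = [ln(V₀/D) + (r + σ²/2)T] / (σ√T)
   = [ln(371.0583/350.5602) + (0.0102 + 0.5·0.4842²)·9.6498] / (0.4842·√9.6498)
   = [0.056827 + 1.229624] / 1.504125 = 0.855282
d₂ = d₁ − σ√T = 0.855282 − 1.504125 = -0.648843
N(d₁) = 0.803802,  N(d₂) = 0.258220,  e^(−rT) = 0.906261
E₀ = V₀·N(d₁) − D·e^(−rT)·N(d₂)
   = 371.0583·0.803802 − 350.5602·0.906261·0.258220 = 216.221363
B₀ = V₀ − E₀ = 371.0583 − 216.221363 = 154.836937

B0=154.8369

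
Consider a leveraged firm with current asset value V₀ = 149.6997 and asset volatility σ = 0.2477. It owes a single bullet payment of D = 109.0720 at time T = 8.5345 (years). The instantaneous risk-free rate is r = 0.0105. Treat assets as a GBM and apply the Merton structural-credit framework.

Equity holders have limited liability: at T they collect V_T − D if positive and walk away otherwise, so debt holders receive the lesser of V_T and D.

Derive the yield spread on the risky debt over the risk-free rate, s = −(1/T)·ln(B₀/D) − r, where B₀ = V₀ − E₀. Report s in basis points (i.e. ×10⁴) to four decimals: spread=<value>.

spread=195.6406

d₁ = [ln(V₀/D) + (r + σ²/2)T] / (σ√T)
   = [ln(149.6997/109.0720) + (0.0105 + 0.5·0.2477²)·8.5345] / (0.2477·√8.5345)
   = [0.316623 + 0.351431] / 0.723627 = 0.923201
d₂ = d₁ − σ√T = 0.923201 − 0.723627 = 0.199574
N(d₁) = 0.822049,  N(d₂) = 0.579093,  e^(−rT) = 0.914286
E₀ = V₀·N(d₁) − D·e^(−rT)·N(d₂)
   = 149.6997·0.822049 − 109.0720·0.914286·0.579093 = 65.311591
B₀ = V₀ − E₀ = 149.6997 − 65.311591 = 84.388109
spread = −(1/T)·ln(B₀/D) − r = −(1/8.5345)·ln(84.388109/109.0720) − 0.0105 = 0.01956406
in basis points: 0.01956406 × 10⁴ = 195.6406 bp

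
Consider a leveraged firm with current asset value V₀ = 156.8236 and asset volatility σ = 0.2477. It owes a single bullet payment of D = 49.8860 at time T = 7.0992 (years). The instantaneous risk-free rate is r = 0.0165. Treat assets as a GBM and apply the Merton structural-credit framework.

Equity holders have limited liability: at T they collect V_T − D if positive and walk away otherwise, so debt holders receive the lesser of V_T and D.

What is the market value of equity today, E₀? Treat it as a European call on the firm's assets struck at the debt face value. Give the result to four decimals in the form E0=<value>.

E0=113.0159

d₁ = [ln(V₀/D) + (r + σ²/2)T] / (σ√T)
   = [ln(156.8236/49.8860) + (0.0165 + 0.5·0.2477²)·7.0992] / (0.2477·√7.0992)
   = [1.145381 + 0.334924] / 0.659980 = 2.242954
d₂ = d₁ − σ√T = 2.242954 − 0.659980 = 1.582974
N(d₁) = 0.987550,  N(d₂) = 0.943286,  e^(−rT) = 0.889464
E₀ = V₀·N(d₁) − D·e^(−rT)·N(d₂)
   = 156.8236·0.987550 − 49.8860·0.889464·0.943286 = 113.015874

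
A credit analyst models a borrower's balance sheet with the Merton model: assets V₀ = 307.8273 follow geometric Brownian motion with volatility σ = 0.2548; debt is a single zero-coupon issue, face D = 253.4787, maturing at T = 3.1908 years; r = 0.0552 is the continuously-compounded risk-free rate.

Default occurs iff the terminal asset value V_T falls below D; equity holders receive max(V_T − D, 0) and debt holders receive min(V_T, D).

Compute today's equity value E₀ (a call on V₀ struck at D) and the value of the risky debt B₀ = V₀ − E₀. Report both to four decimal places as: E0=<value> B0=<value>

E0=108.7333 B0=199.0940

d₁ = [ln(V₀/D) + (r + σ²/2)T] / (σ√T)
   = [ln(307.8273/253.4787) + (0.0552 + 0.5·0.2548²)·3.1908] / (0.2548·√3.1908)
   = [0.194259 + 0.279710] / 0.455144 = 1.041361
d₂ = d₁ − σ√T = 1.041361 − 0.455144 = 0.586216
N(d₁) = 0.851146,  N(d₂) = 0.721135,  e^(−rT) = 0.838507
E₀ = V₀·N(d₁) − D·e^(−rT)·N(d₂)
   = 307.8273·0.851146 − 253.4787·0.838507·0.721135 = 108.733263
B₀ = V₀ − E₀ = 307.8273 − 108.733263 = 199.094037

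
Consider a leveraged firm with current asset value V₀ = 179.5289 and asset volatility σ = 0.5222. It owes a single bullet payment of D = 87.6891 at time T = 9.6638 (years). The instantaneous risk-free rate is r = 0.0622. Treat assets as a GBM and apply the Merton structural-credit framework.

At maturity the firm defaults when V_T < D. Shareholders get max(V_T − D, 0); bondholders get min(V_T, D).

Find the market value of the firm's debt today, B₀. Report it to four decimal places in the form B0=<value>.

B0=33.4180

d₁ = [ln(V₀/D) + (r + σ²/2)T] / (σ√T)
   = [ln(179.5289/87.6891) + (0.0622 + 0.5·0.5222²)·9.6638] / (0.5222·√9.6638)
   = [0.716539 + 1.918713] / 1.623345 = 1.623347
d₂ = d₁ − σ√T = 1.623347 − 1.623345 = 0.000001
N(d₁) = 0.947742,  N(d₂) = 0.500001,  e^(−rT) = 0.548215
E₀ = V₀·N(d₁) − D·e^(−rT)·N(d₂)
   = 179.5289·0.947742 − 87.6891·0.548215·0.500001 = 146.110883
B₀ = V₀ − E₀ = 179.5289 − 146.110883 = 33.418017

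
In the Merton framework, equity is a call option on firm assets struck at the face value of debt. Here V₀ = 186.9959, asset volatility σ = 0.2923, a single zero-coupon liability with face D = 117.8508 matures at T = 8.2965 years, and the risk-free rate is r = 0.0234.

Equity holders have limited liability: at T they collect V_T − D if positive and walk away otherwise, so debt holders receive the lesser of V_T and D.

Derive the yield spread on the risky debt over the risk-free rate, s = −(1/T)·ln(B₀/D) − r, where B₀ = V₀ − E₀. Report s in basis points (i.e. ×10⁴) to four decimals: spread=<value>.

d₁ = [ln(V₀/D) + (r + σ²/2)T] / (σ√T)
   = [ln(186.9959/117.8508) + (0.0234 + 0.5·0.2923²)·8.2965] / (0.2923·√8.2965)
   = [0.461667 + 0.548562] / 0.841931 = 1.199896
d₂ = d₁ − σ√T = 1.199896 − 0.841931 = 0.357965
N(d₁) = 0.884910,  N(d₂) = 0.639815,  e^(−rT) = 0.823544
E₀ = V₀·N(d₁) − D·e^(−rT)·N(d₂)
   = 186.9959·0.884910 − 117.8508·0.823544·0.639815 = 103.377065
B₀ = V₀ − E₀ = 186.9959 − 103.377065 = 83.618835
spread = −(1/T)·ln(B₀/D) − r = −(1/8.2965)·ln(83.618835/117.8508) − 0.0234 = 0.01796089
in basis points: 0.01796089 × 10⁴ = 179.6089 bp

spread=179.6089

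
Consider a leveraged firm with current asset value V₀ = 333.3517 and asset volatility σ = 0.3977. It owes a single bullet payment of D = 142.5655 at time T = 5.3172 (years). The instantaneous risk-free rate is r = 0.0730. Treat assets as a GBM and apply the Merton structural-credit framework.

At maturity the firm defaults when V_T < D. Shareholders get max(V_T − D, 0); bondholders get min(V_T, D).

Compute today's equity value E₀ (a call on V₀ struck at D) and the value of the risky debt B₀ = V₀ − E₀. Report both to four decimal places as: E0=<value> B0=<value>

E0=242.9134 B0=90.4383

d₁ = [ln(V₀/D) + (r + σ²/2)T] / (σ√T)
   = [ln(333.3517/142.5655) + (0.0730 + 0.5·0.3977²)·5.3172] / (0.3977·√5.3172)
   = [0.849397 + 0.808654] / 0.917059 = 1.808009
d₂ = d₁ − σ√T = 1.808009 − 0.917059 = 0.890951
N(d₁) = 0.964697,  N(d₂) = 0.813522,  e^(−rT) = 0.678307
E₀ = V₀·N(d₁) − D·e^(−rT)·N(d₂)
   = 333.3517·0.964697 − 142.5655·0.678307·0.813522 = 242.913387
B₀ = V₀ − E₀ = 333.3517 − 242.913387 = 90.438313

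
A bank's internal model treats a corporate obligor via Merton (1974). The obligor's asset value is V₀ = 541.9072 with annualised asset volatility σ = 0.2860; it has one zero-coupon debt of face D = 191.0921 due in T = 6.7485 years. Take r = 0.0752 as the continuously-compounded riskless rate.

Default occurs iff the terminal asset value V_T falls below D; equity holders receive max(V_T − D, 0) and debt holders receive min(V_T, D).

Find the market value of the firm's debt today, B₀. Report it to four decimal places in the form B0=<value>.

d₁ = [ln(V₀/D) + (r + σ²/2)T] / (σ√T)
   = [ln(541.9072/191.0921) + (0.0752 + 0.5·0.2860²)·6.7485] / (0.2860·√6.7485)
   = [1.042339 + 0.783487] / 0.742967 = 2.457479
d₂ = d₁ − σ√T = 2.457479 − 0.742967 = 1.714512
N(d₁) = 0.993004,  N(d₂) = 0.956783,  e^(−rT) = 0.602006
E₀ = V₀·N(d₁) − D·e^(−rT)·N(d₂)
   = 541.9072·0.993004 − 191.0921·0.602006·0.956783 = 428.049129
B₀ = V₀ − E₀ = 541.9072 − 428.049129 = 113.858071

B0=113.8581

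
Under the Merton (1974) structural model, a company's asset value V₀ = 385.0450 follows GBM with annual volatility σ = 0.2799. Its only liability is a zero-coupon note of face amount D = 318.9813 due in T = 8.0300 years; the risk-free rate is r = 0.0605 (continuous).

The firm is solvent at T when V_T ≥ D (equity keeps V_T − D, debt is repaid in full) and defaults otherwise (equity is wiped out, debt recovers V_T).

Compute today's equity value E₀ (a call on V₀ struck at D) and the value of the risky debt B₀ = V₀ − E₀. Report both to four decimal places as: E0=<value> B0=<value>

d₁ = [ln(V₀/D) + (r + σ²/2)T] / (σ√T)
   = [ln(385.0450/318.9813) + (0.0605 + 0.5·0.2799²)·8.0300] / (0.2799·√8.0300)
   = [0.188228 + 0.800366] / 0.793160 = 1.246400
d₂ = d₁ − σ√T = 1.246400 − 0.793160 = 0.453240
N(d₁) = 0.893691,  N(d₂) = 0.674812,  e^(−rT) = 0.615196
E₀ = V₀·N(d₁) − D·e^(−rT)·N(d₂)
   = 385.0450·0.893691 − 318.9813·0.615196·0.674812 = 211.688971
B₀ = V₀ − E₀ = 385.0450 − 211.688971 = 173.356029

E0=211.6890 B0=173.3560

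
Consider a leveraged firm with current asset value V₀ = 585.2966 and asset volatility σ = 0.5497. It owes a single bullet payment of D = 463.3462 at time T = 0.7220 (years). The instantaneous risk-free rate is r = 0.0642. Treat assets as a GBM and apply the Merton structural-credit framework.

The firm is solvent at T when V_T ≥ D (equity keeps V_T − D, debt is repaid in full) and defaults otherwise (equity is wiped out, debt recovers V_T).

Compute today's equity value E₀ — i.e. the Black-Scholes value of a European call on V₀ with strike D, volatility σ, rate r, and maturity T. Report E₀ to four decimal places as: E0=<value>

E0=182.4770

d₁ = [ln(V₀/D) + (r + σ²/2)T] / (σ√T)
   = [ln(585.2966/463.3462) + (0.0642 + 0.5·0.5497²)·0.7220] / (0.5497·√0.7220)
   = [0.233644 + 0.155436] / 0.467083 = 0.832999
d₂ = d₁ − σ√T = 0.832999 − 0.467083 = 0.365916
N(d₁) = 0.797577,  N(d₂) = 0.642786,  e^(−rT) = 0.954705
E₀ = V₀·N(d₁) − D·e^(−rT)·N(d₂)
   = 585.2966·0.797577 − 463.3462·0.954705·0.642786 = 182.477040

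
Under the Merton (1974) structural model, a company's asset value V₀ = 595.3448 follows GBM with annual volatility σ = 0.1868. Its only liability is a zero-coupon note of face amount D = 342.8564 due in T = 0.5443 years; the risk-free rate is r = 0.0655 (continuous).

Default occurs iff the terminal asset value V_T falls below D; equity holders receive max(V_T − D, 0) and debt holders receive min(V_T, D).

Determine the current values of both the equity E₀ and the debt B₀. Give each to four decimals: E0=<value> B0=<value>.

E0=264.4966 B0=330.8482

d₁ = [ln(V₀/D) + (r + σ²/2)T] / (σ√T)
   = [ln(595.3448/342.8564) + (0.0655 + 0.5·0.1868²)·0.5443] / (0.1868·√0.5443)
   = [0.551829 + 0.045148] / 0.137815 = 4.331733
d₂ = d₁ − σ√T = 4.331733 − 0.137815 = 4.193918
N(d₁) = 0.999993,  N(d₂) = 0.999986,  e^(−rT) = 0.964976
E₀ = V₀·N(d₁) − D·e^(−rT)·N(d₂)
   = 595.3448·0.999993 − 342.8564·0.964976·0.999986 = 264.496603
B₀ = V₀ − E₀ = 595.3448 − 264.496603 = 330.848197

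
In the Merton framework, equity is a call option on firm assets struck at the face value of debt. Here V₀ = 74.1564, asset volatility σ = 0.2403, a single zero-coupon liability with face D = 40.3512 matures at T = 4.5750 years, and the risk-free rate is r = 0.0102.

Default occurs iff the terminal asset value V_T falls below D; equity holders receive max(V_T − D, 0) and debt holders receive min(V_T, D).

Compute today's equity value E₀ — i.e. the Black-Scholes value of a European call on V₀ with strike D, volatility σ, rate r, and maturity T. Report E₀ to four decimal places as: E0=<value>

d₁ = [ln(V₀/D) + (r + σ²/2)T] / (σ√T)
   = [ln(74.1564/40.3512) + (0.0102 + 0.5·0.2403²)·4.5750] / (0.2403·√4.5750)
   = [0.608555 + 0.178755] / 0.513984 = 1.531780
d₂ = d₁ − σ√T = 1.531780 − 0.513984 = 1.017796
N(d₁) = 0.937212,  N(d₂) = 0.845613,  e^(−rT) = 0.954407
E₀ = V₀·N(d₁) − D·e^(−rT)·N(d₂)
   = 74.1564·0.937212 − 40.3512·0.954407·0.845613 = 36.934455

E0=36.9345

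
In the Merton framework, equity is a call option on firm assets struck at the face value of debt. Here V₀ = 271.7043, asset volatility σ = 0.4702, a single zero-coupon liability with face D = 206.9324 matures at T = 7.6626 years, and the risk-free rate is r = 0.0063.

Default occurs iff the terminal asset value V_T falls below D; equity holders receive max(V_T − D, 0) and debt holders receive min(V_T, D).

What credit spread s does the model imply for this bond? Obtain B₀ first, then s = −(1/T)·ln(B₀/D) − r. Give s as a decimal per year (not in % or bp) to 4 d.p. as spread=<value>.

spread=0.0672

d₁ = [ln(V₀/D) + (r + σ²/2)T] / (σ√T)
   = [ln(271.7043/206.9324) + (0.0063 + 0.5·0.4702²)·7.6626] / (0.4702·√7.6626)
   = [0.272322 + 0.895329] / 1.301580 = 0.897103
d₂ = d₁ − σ√T = 0.897103 − 1.301580 = -0.404476
N(d₁) = 0.815168,  N(d₂) = 0.342931,  e^(−rT) = 0.952872
E₀ = V₀·N(d₁) − D·e^(−rT)·N(d₂)
   = 271.7043·0.815168 − 206.9324·0.952872·0.342931 = 153.865435
B₀ = V₀ − E₀ = 271.7043 − 153.865435 = 117.838865
spread = −(1/T)·ln(B₀/D) − r = −(1/7.6626)·ln(117.838865/206.9324) − 0.0063 = 0.06718342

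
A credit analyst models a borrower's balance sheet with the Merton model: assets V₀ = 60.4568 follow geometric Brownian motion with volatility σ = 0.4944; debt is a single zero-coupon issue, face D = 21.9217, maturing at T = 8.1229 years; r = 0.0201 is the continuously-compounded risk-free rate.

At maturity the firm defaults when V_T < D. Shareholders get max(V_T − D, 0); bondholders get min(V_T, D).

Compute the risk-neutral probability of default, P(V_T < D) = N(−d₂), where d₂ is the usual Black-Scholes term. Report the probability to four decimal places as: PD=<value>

PD=0.4478

d₁ = [ln(V₀/D) + (r + σ²/2)T] / (σ√T)
   = [ln(60.4568/21.9217) + (0.0201 + 0.5·0.4944²)·8.1229] / (0.4944·√8.1229)
   = [1.014452 + 1.156016] / 1.409075 = 1.540350
d₂ = d₁ − σ√T = 1.540350 − 1.409075 = 0.131275
risk-neutral PD = N(−d₂) = N(-0.131275) = 0.447779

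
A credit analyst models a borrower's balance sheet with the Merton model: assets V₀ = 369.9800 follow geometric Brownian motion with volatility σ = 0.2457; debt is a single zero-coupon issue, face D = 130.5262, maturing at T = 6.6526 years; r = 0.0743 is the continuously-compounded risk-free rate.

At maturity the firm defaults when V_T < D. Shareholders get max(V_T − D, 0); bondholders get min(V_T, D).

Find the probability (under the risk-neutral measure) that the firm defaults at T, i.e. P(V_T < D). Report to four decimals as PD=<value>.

d₁ = [ln(V₀/D) + (r + σ²/2)T] / (σ√T)
   = [ln(369.9800/130.5262) + (0.0743 + 0.5·0.2457²)·6.6526] / (0.2457·√6.6526)
   = [1.041875 + 0.695092] / 0.633725 = 2.740884
d₂ = d₁ − σ√T = 2.740884 − 0.633725 = 2.107159
risk-neutral PD = N(−d₂) = N(-2.107159) = 0.017552

PD=0.0176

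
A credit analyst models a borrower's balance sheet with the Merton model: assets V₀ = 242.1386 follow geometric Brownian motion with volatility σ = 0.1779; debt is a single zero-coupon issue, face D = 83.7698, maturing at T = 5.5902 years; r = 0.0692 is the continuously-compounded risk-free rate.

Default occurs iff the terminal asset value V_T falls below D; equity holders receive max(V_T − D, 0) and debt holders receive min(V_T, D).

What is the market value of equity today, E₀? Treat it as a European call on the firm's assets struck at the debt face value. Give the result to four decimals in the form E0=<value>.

d₁ = [ln(V₀/D) + (r + σ²/2)T] / (σ√T)
   = [ln(242.1386/83.7698) + (0.0692 + 0.5·0.1779²)·5.5902] / (0.1779·√5.5902)
   = [1.061438 + 0.475302] / 0.420620 = 3.653514
d₂ = d₁ − σ√T = 3.653514 − 0.420620 = 3.232894
N(d₁) = 0.999871,  N(d₂) = 0.999387,  e^(−rT) = 0.679199
E₀ = V₀·N(d₁) − D·e^(−rT)·N(d₂)
   = 242.1386·0.999871 − 83.7698·0.679199·0.999387 = 185.245820

E0=185.2458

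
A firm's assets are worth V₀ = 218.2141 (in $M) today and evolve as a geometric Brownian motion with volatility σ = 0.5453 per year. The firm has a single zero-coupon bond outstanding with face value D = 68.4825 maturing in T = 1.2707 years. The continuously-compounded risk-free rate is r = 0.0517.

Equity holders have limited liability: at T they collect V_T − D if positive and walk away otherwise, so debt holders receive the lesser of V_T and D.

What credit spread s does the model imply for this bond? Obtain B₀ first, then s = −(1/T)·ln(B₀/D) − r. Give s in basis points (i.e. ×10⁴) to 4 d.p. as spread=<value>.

spread=74.9024

d₁ = [ln(V₀/D) + (r + σ²/2)T] / (σ√T)
   = [ln(218.2141/68.4825) + (0.0517 + 0.5·0.5453²)·1.2707] / (0.5453·√1.2707)
   = [1.158898 + 0.254618] / 0.614691 = 2.299555
d₂ = d₁ − σ√T = 2.299555 − 0.614691 = 1.684864
N(d₁) = 0.989263,  N(d₂) = 0.953993,  e^(−rT) = 0.936416
E₀ = V₀·N(d₁) − D·e^(−rT)·N(d₂)
   = 218.2141·0.989263 − 68.4825·0.936416·0.953993 = 154.693440
B₀ = V₀ − E₀ = 218.2141 − 154.693440 = 63.520660
spread = −(1/T)·ln(B₀/D) − r = −(1/1.2707)·ln(63.520660/68.4825) − 0.0517 = 0.00749024
in basis points: 0.00749024 × 10⁴ = 74.9024 bp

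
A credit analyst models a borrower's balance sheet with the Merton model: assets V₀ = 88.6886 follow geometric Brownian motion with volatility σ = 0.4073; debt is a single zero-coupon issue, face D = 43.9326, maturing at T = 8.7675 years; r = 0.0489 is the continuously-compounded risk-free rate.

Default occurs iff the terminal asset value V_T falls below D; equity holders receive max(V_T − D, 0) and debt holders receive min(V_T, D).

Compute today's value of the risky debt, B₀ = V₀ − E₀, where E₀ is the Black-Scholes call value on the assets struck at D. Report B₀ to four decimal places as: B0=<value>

B0=23.5296

d₁ = [ln(V₀/D) + (r + σ²/2)T] / (σ√T)
   = [ln(88.6886/43.9326) + (0.0489 + 0.5·0.4073²)·8.7675] / (0.4073·√8.7675)
   = [0.702475 + 1.155965] / 1.206014 = 1.540977
d₂ = d₁ − σ√T = 1.540977 − 1.206014 = 0.334964
N(d₁) = 0.938339,  N(d₂) = 0.631174,  e^(−rT) = 0.651335
E₀ = V₀·N(d₁) − D·e^(−rT)·N(d₂)
   = 88.6886·0.938339 − 43.9326·0.651335·0.631174 = 65.159017
B₀ = V₀ − E₀ = 88.6886 − 65.159017 = 23.529583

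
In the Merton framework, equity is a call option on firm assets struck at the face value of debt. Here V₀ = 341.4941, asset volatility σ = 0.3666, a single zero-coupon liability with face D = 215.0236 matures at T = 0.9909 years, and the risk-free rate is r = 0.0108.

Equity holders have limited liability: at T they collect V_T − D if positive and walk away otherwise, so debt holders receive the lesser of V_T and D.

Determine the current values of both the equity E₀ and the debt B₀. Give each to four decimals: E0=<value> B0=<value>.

d₁ = [ln(V₀/D) + (r + σ²/2)T] / (σ√T)
   = [ln(341.4941/215.0236) + (0.0108 + 0.5·0.3666²)·0.9909] / (0.3666·√0.9909)
   = [0.462583 + 0.077288] / 0.364928 = 1.479389
d₂ = d₁ − σ√T = 1.479389 − 0.364928 = 1.114461
N(d₁) = 0.930482,  N(d₂) = 0.867459,  e^(−rT) = 0.989355
E₀ = V₀·N(d₁) − D·e^(−rT)·N(d₂)
   = 341.4941·0.930482 − 215.0236·0.989355·0.867459 = 133.215328
B₀ = V₀ − E₀ = 341.4941 − 133.215328 = 208.278772

E0=133.2153 B0=208.2788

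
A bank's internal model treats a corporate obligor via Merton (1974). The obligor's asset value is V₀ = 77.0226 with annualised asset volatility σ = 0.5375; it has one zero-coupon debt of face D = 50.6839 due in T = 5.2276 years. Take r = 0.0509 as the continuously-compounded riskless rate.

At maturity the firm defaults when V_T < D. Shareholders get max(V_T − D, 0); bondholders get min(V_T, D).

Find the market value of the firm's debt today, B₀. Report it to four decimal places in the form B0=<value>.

d₁ = [ln(V₀/D) + (r + σ²/2)T] / (σ√T)
   = [ln(77.0226/50.6839) + (0.0509 + 0.5·0.5375²)·5.2276] / (0.5375·√5.2276)
   = [0.418491 + 1.021228] / 1.228937 = 1.171515
d₂ = d₁ − σ√T = 1.171515 − 1.228937 = -0.057422
N(d₁) = 0.879304,  N(d₂) = 0.477105,  e^(−rT) = 0.766374
E₀ = V₀·N(d₁) − D·e^(−rT)·N(d₂)
   = 77.0226·0.879304 − 50.6839·0.766374·0.477105 = 49.194199
B₀ = V₀ − E₀ = 77.0226 − 49.194199 = 27.828401

B0=27.8284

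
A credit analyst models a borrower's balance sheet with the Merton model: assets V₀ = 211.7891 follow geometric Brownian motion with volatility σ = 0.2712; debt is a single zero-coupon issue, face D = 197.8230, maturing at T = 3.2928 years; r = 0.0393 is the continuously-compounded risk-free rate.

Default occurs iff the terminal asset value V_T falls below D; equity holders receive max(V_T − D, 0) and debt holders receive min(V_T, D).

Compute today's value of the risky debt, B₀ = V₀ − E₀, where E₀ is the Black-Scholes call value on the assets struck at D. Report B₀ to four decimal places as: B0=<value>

d₁ = [ln(V₀/D) + (r + σ²/2)T] / (σ√T)
   = [ln(211.7891/197.8230) + (0.0393 + 0.5·0.2712²)·3.2928] / (0.2712·√3.2928)
   = [0.068218 + 0.250499] / 0.492122 = 0.647639
d₂ = d₁ − σ√T = 0.647639 − 0.492122 = 0.155518
N(d₁) = 0.741391,  N(d₂) = 0.561793,  e^(−rT) = 0.878616
E₀ = V₀·N(d₁) − D·e^(−rT)·N(d₂)
   = 211.7891·0.741391 − 197.8230·0.878616·0.561793 = 59.372904
B₀ = V₀ − E₀ = 211.7891 − 59.372904 = 152.416196

B0=152.4162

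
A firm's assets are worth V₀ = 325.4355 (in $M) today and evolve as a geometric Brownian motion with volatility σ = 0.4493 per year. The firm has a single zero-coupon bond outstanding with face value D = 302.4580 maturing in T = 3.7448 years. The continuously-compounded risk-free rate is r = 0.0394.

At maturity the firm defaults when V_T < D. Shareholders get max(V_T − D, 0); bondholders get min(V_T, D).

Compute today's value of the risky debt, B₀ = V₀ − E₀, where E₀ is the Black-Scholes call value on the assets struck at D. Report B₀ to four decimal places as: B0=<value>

B0=191.6629

d₁ = [ln(V₀/D) + (r + σ²/2)T] / (σ√T)
   = [ln(325.4355/302.4580) + (0.0394 + 0.5·0.4493²)·3.7448] / (0.4493·√3.7448)
   = [0.073222 + 0.525527] / 0.869462 = 0.688643
d₂ = d₁ − σ√T = 0.688643 − 0.869462 = -0.180819
N(d₁) = 0.754476,  N(d₂) = 0.428255,  e^(−rT) = 0.862824
E₀ = V₀·N(d₁) − D·e^(−rT)·N(d₂)
   = 325.4355·0.754476 − 302.4580·0.862824·0.428255 = 133.772557
B₀ = V₀ − E₀ = 325.4355 − 133.772557 = 191.662943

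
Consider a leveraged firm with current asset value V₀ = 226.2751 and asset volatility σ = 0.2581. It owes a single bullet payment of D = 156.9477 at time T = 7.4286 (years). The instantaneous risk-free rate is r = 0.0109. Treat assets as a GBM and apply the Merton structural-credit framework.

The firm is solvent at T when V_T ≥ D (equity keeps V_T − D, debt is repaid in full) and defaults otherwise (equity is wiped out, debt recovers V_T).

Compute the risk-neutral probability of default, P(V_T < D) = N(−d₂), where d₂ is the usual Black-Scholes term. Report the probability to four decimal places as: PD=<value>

d₁ = [ln(V₀/D) + (r + σ²/2)T] / (σ√T)
   = [ln(226.2751/156.9477) + (0.0109 + 0.5·0.2581²)·7.4286] / (0.2581·√7.4286)
   = [0.365839 + 0.328402] / 0.703463 = 0.986890
d₂ = d₁ − σ√T = 0.986890 − 0.703463 = 0.283427
risk-neutral PD = N(−d₂) = N(-0.283427) = 0.388425

PD=0.3884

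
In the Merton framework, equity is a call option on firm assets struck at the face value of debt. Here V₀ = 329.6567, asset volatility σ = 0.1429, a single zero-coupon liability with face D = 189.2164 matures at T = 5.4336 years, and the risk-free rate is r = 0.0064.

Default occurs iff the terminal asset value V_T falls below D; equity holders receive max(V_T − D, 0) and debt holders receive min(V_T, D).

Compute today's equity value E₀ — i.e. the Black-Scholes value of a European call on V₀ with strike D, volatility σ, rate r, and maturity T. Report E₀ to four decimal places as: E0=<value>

E0=148.1490

d₁ = [ln(V₀/D) + (r + σ²/2)T] / (σ√T)
   = [ln(329.6567/189.2164) + (0.0064 + 0.5·0.1429²)·5.4336] / (0.1429·√5.4336)
   = [0.555160 + 0.090253] / 0.333101 = 1.937591
d₂ = d₁ − σ√T = 1.937591 − 0.333101 = 1.604490
N(d₁) = 0.973663,  N(d₂) = 0.945697,  e^(−rT) = 0.965823
E₀ = V₀·N(d₁) − D·e^(−rT)·N(d₂)
   = 329.6567·0.973663 − 189.2164·0.965823·0.945697 = 148.149041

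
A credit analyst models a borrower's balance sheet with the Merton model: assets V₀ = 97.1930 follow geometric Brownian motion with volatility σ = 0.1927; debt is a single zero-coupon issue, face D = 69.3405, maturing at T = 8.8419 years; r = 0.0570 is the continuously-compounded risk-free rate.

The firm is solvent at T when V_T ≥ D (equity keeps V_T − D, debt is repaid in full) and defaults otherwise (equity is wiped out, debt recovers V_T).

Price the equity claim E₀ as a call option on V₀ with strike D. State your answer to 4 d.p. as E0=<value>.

d₁ = [ln(V₀/D) + (r + σ²/2)T] / (σ√T)
   = [ln(97.1930/69.3405) + (0.0570 + 0.5·0.1927²)·8.8419] / (0.1927·√8.8419)
   = [0.337670 + 0.668153] / 0.573000 = 1.755362
d₂ = d₁ − σ√T = 1.755362 − 0.573000 = 1.182362
N(d₁) = 0.960401,  N(d₂) = 0.881469,  e^(−rT) = 0.604116
E₀ = V₀·N(d₁) − D·e^(−rT)·N(d₂)
   = 97.1930·0.960401 − 69.3405·0.604116·0.881469 = 56.419780

E0=56.4198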